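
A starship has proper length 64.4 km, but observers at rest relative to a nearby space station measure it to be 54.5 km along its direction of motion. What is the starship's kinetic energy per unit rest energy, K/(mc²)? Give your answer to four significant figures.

0.1817

γ = L₀/L = 64.4/54.5 = 1.18165.
Since K = (γ−1)mc², K/(mc²) = 1.18165 − 1 = 0.1817.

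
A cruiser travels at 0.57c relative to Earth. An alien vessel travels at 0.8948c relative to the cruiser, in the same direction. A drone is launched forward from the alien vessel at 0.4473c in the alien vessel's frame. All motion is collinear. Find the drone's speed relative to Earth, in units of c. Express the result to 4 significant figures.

Apply u = (u'+v)/(1+u'v) twice. Drone in the cruiser frame: (0.4473+0.8948)/(1+0.4473·0.8948) = 1.3421/1.40024404 = 0.95848c.
That velocity, transformed to the rest frame of Earth: (0.95848+0.57)/(1+0.95848·0.57) = 1.52848/1.5463336 = 0.98845c.

0.9885c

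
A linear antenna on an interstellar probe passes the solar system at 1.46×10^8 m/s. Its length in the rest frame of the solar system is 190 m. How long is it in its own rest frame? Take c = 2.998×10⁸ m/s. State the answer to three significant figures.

β = v/c = (1.46×10^8 m/s)/(2.998×10⁸ m/s) = 0.486991.
Lorentz factor: γ = (1 − 0.2371602)^(−1/2) = 1.1449.
Proper length: L₀ = γ·L = 1.1449 × 190 = 218 m.

218 m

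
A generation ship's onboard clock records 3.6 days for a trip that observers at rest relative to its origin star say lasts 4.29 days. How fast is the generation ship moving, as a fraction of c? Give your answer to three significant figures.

γ = Δt/Δτ = 4.29/3.6 = 1.1917.
β = √(1 − 1/γ²) = √(1 − 0.704152) = √0.295848 = 0.544.

0.544c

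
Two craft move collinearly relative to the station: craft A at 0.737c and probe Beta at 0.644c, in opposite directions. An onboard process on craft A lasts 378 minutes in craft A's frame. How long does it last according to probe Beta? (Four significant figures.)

1078 minutes

The velocity of craft A relative to probe Beta is (0.737 + 0.644)c / (1 + 0.737×0.644) = 0.93651c; relative speed 0.93651c.
At |u| = 0.93651c, γ = (1 − 0.877051)^(−1/2) = 2.8519.
The clock on craft A records proper time, so probe Beta measures Δt = γΔτ = 2.8519 × 378 = 1078 minutes.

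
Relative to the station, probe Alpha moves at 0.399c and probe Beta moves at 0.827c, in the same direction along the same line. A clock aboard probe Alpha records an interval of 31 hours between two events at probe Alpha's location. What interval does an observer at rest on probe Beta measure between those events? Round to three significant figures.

40.3 hours

The velocity of probe Alpha relative to probe Beta is (0.399 − 0.827)c / (1 − 0.399×0.827) = −0.63878c; relative speed 0.63878c.
γ for this relative speed: γ = 1/√(1 − 0.40804) = 1.2997.
The clock on probe Alpha records proper time, so probe Beta measures Δt = γΔτ = 1.2997 × 31 = 40.3 hours.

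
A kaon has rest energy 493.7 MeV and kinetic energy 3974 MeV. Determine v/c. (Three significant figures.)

0.994

γ = 1 + K/(mc²) = 1 + 3974/493.7 = 9.0494.
β = √(1 − 1/γ²) = √(1 − 0.0122113) = √0.9877887 = 0.994.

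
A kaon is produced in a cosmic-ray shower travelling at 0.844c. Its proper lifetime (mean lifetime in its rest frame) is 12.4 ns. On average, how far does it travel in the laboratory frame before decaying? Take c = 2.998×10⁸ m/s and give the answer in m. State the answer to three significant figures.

Lorentz factor: γ = (1 − 0.712336)^(−1/2) = 1.8645.
Lab-frame lifetime: Δt = γτ = 1.8645 × 12.4 ns = 23.12 ns.
Distance: d = vΔt = 0.844 × 2.998×10⁸ m/s × 2.3120×10^-8 s = 5.85 m.

5.85 m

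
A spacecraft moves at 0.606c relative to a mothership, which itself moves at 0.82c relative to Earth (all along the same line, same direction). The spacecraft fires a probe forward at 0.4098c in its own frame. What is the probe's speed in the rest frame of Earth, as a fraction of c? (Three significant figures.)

Apply u = (u'+v)/(1+u'v) twice. Probe in the mothership frame: (0.4098+0.606)/(1+0.4098·0.606) = 1.0158/1.2483388 = 0.81372c.
That velocity, transformed to the rest frame of Earth: (0.81372+0.82)/(1+0.81372·0.82) = 1.63372/1.6672504 = 0.97989c.

0.980c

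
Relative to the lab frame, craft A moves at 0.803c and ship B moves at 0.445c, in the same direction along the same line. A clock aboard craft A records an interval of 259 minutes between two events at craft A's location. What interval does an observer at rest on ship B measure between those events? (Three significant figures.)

312 minutes

The velocity of craft A relative to ship B is (0.803 − 0.445)c / (1 − 0.803×0.445) = 0.55706c; relative speed 0.55706c.
At |u| = 0.55706c, γ = (1 − 0.310316)^(−1/2) = 1.2041.
The clock on craft A records proper time, so ship B measures Δt = γΔτ = 1.2041 × 259 = 312 minutes.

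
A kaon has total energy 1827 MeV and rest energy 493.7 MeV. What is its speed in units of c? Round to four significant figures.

0.9628c

Total energy E = γmc² gives γ = 1827/493.7 = 3.7006.
Hence β = √(1 − 1/γ²) = √(1 − 0.0730223) = √0.9269777 = 0.9628.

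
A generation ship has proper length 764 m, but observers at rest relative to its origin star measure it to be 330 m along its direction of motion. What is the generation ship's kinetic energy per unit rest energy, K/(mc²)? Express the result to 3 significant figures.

γ = L₀/L = 764/330 = 2.31515.
Since K = (γ−1)mc², K/(mc²) = 2.31515 − 1 = 1.32.

1.32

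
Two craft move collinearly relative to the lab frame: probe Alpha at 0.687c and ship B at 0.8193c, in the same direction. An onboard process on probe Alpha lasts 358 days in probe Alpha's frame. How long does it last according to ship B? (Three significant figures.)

376 days

Transform probe Alpha's velocity into ship B's frame: (0.687 − 0.8193)/(1 − 0.687·0.8193) = −0.1323/0.4371409, so the relative speed is 0.30265c.
At |u| = 0.30265c, γ = (1 − 0.091597)^(−1/2) = 1.0492.
The clock on probe Alpha records proper time, so ship B measures Δt = γΔτ = 1.0492 × 358 = 376 days.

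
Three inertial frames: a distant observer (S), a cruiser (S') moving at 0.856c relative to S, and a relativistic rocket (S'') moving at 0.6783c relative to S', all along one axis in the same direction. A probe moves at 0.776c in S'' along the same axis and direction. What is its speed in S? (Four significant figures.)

Apply u = (u'+v)/(1+u'v) twice. Probe in the cruiser frame: (0.776+0.6783)/(1+0.776·0.6783) = 1.4543/1.5263608 = 0.95279c.
That velocity, transformed to the rest frame of a distant observer: (0.95279+0.856)/(1+0.95279·0.856) = 1.80879/1.81558824 = 0.99626c.

0.9963c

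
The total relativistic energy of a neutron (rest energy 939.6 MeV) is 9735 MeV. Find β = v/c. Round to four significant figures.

Total energy E = γmc² gives γ = 9735/939.6 = 10.361.
Hence β = √(1 − 1/γ²) = √(1 − 0.0093153) = √0.9906847 = 0.9953.

0.9953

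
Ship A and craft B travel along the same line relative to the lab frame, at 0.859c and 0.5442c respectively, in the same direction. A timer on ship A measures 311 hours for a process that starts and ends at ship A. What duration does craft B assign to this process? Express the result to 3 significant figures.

386 hours

Speed of ship A in craft B's frame: u = (v_A − v_B)/(1 − v_A v_B/c²) = (0.859 − 0.5442)/(1 − 0.859×0.5442) = 0.3148/0.5325322 = 0.59114; |u| = 0.59114c.
γ for this relative speed: γ = 1/√(1 − 0.349446) = 1.2398.
The clock on ship A records proper time, so craft B measures Δt = γΔτ = 1.2398 × 311 = 386 hours.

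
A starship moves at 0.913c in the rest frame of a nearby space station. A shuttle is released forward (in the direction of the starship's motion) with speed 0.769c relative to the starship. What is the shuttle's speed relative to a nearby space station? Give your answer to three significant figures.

In units of c, u = (u' + v)/(1 + u'v) with u' = 0.769 and v = 0.913.
Numerator: 0.769 + 0.913 = 1.682. Denominator: 1 + (0.769)(0.913) = 1.702097.
u = 1.682/1.702097 = 0.98819, so the speed is 0.988c.

0.988c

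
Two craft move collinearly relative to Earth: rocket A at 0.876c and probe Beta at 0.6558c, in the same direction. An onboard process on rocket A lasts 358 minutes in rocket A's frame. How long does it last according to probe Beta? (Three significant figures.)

418 minutes

Transform rocket A's velocity into probe Beta's frame: (0.876 − 0.6558)/(1 − 0.876·0.6558) = 0.2202/0.4255192, so the relative speed is 0.51749c.
At |u| = 0.51749c, γ = (1 − 0.267796)^(−1/2) = 1.1686.
The clock on rocket A records proper time, so probe Beta measures Δt = γΔτ = 1.1686 × 358 = 418 minutes.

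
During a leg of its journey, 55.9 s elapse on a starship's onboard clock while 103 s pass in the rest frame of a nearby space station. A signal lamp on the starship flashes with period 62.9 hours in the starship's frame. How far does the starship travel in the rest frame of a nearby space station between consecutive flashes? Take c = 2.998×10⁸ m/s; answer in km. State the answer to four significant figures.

1.051×10^11 km

γ = Δt/Δτ = 103/55.9 = 1.84258.
β = √(1 − 1/γ²) = 0.83992. Lab-frame period = γτ = 1.84258×62.9 hours = 115.9 hours. Distance = βc × γτ = 0.83992 × 2.998×10⁸ m/s × 417240 s = 1.0506×10^14 m = 1.051×10^11 km.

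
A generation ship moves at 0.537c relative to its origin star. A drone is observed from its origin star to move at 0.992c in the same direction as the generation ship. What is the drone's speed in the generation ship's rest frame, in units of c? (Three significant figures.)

0.974c

Transform to the generation ship's frame: u' = (u − v)/(1 − uv/c²).
u' = (0.992 − 0.537)/(1 − 0.992×0.537) = 0.455/0.467296 = 0.97369.
Speed in the generation ship's frame: 0.974c (in the same direction).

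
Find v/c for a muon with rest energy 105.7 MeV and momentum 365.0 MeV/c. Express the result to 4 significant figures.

pc/(mc²) = 365.0/105.7 = 3.4532 = βγ = β/√(1−β²).
So β² = x²/(1 + x²) with x = 3.4532: x² = 11.9246, β² = 11.9246/12.9246 = 0.922628, β = 0.9605.

0.9605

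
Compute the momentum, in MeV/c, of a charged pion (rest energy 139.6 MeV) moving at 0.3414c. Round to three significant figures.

β² = 0.11655396, so γ = 1/√0.88344604 = 1.0639.
Momentum: p = γβ·mc = 1.0639 × 0.3414 × 139.6 MeV/c = 50.7 MeV/c.

50.7 MeV/c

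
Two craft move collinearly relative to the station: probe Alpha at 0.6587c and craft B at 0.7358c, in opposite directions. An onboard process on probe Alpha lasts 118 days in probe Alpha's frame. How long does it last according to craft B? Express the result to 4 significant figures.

Speed of probe Alpha in craft B's frame: u = (v_A + v_B)/(1 + v_A v_B/c²) = (0.6587 + 0.7358)/(1 + 0.6587×0.7358) = 1.3945/1.48467146 = 0.93927; |u| = 0.93927c.
At |u| = 0.93927c, γ = (1 − 0.882228)^(−1/2) = 2.9139.
Probe Alpha's interval is proper; time dilation gives Δt_B = γΔτ = 2.9139 × 118 days = 343.8 days.

343.8 days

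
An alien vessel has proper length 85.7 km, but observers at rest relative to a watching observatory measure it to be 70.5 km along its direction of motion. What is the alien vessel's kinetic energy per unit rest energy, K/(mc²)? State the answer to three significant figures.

γ = L₀/L = 85.7/70.5 = 1.2156.
Since K = (γ−1)mc², K/(mc²) = 1.2156 − 1 = 0.216.

0.216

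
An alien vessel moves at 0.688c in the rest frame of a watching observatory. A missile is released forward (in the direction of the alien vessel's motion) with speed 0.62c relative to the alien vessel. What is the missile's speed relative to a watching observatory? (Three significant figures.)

0.917c

Relativistic velocity addition: u = (u' + v)/(1 + u'v/c²), with u' = 0.62c and v = 0.688c.
Numerator: 0.62 + 0.688 = 1.308. Denominator: 1 + (0.62)(0.688) = 1.42656.
u = 1.308/1.42656 = 0.91689, so the speed is 0.917c.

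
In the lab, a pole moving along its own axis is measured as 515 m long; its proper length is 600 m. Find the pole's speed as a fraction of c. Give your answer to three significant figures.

Length contraction gives γ = L₀/L = 600/515 = 1.165.
β = √(1 − 1/γ²) = √0.263202 = 0.513.

0.513c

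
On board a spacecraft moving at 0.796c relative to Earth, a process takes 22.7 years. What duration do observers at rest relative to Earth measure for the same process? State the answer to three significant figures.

37.5 years

With β = 0.796, γ = 1/√(1 − 0.796²) = 1/√0.366384 = 1.6521.
Time dilation: Δt = γ·Δτ = 1.6521 × 22.7 = 37.5 years.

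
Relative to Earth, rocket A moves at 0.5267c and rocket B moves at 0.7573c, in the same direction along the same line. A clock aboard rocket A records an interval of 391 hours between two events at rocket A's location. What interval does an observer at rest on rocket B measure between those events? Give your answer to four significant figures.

Transform rocket A's velocity into rocket B's frame: (0.5267 − 0.7573)/(1 − 0.5267·0.7573) = −0.2306/0.60113009, so the relative speed is 0.38361c.
γ for this relative speed: γ = 1/√(1 − 0.147157) = 1.0828.
The clock on rocket A records proper time, so rocket B measures Δt = γΔτ = 1.0828 × 391 = 423.4 hours.

423.4 hours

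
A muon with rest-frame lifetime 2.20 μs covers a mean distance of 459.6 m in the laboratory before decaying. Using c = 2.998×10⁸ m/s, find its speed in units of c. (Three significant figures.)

0.572c

Let x = d/(cτ) = 459.6 m / (2.998×10⁸ m/s × 2.200×10^-6 s) = 0.69683. Since d = βγcτ, x = βγ = β/√(1−β²).
Solving: β² = x²/(1+x²) = 0.485572/1.485572 = 0.326859, so β = 0.572.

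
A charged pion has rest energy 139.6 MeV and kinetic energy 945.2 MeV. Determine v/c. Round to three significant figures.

0.992

γ = 1 + K/(mc²) = 1 + 945.2/139.6 = 7.7708.
β = √(1 − 1/γ²) = √(1 − 0.0165603) = √0.9834397 = 0.992.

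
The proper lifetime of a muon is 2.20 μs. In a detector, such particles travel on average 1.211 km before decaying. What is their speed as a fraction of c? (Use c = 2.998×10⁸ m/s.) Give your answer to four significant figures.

0.8782c

Let x = d/(cτ) = 1211 m / (2.998×10⁸ m/s × 2.200×10^-6 s) = 1.8361. Since d = βγcτ, x = βγ = β/√(1−β²).
Solving: β² = x²/(1+x²) = 3.37126/4.37126 = 0.771233, so β = 0.8782.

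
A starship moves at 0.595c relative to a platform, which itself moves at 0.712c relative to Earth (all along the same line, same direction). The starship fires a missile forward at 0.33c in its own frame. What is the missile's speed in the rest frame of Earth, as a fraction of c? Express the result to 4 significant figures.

First combine the missile and starship (S''→S'): u₁ = (0.33 + 0.595)/(1 + 0.33×0.595) = 0.925/1.19635 = 0.77319.
Then combine with the platform (S'→S): u = (0.77319 + 0.712)/(1 + 0.77319×0.712) = 1.48519/1.55051128 = 0.95787.

0.9579c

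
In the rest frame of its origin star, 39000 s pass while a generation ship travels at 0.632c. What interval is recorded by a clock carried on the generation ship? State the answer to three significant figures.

30200 s

γ = 1/√(1 − β²) = 1/√(1 − 0.399424) = 1/√0.600576 = 1/0.774968 = 1.2904.
The generation ship's clock runs slow as seen from its origin star, so Δτ = Δt/γ = 39000/1.2904 = 30200 s.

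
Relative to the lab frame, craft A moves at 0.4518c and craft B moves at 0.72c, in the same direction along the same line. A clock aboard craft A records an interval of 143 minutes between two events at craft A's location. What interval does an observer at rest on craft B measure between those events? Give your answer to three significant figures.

Speed of craft A in craft B's frame: u = (v_A − v_B)/(1 − v_A v_B/c²) = (0.4518 − 0.72)/(1 − 0.4518×0.72) = −0.2682/0.674704 = −0.39751; |u| = 0.39751c.
γ for this relative speed: γ = 1/√(1 − 0.158014) = 1.0898.
Craft A's interval is proper; time dilation gives Δt_B = γΔτ = 1.0898 × 143 minutes = 156 minutes.

156 minutes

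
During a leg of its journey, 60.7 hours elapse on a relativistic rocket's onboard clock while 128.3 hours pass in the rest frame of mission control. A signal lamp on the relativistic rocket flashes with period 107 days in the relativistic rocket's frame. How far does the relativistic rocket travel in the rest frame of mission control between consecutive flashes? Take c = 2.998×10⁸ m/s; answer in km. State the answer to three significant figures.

5.16×10^12 km

The time-dilation ratio gives γ = 128.3/60.7 = 2.11367.
β = √(1 − 1/γ²) = 0.881. Lab-frame period = γτ = 2.11367×107 days = 226.16 days. Distance = βc × γτ = 0.881 × 2.998×10⁸ m/s × 19540224 s = 5.1610×10^15 m = 5.16×10^12 km.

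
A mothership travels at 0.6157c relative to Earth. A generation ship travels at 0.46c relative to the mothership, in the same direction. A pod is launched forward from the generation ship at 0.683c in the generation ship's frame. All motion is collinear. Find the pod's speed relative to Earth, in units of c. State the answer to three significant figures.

0.967c

Apply u = (u'+v)/(1+u'v) twice. Pod in the mothership frame: (0.683+0.46)/(1+0.683·0.46) = 1.143/1.31418 = 0.86974c.
That velocity, transformed to the rest frame of Earth: (0.86974+0.6157)/(1+0.86974·0.6157) = 1.48544/1.535498918 = 0.9674c.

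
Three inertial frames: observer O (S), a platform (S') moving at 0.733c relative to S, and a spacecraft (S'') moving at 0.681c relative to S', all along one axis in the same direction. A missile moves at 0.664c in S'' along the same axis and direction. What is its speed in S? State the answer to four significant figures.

Apply u = (u'+v)/(1+u'v) twice. Missile in the platform frame: (0.664+0.681)/(1+0.664·0.681) = 1.345/1.452184 = 0.92619c.
That velocity, transformed to the rest frame of observer O: (0.92619+0.733)/(1+0.92619·0.733) = 1.65919/1.67889727 = 0.98826c.

0.9883c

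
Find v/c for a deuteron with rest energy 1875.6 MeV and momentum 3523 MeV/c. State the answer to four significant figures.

pc/(mc²) = 3523/1875.6 = 1.8783 = βγ = β/√(1−β²).
So β² = x²/(1 + x²) with x = 1.8783: x² = 3.52801, β² = 3.52801/4.52801 = 0.779152, β = 0.8827.

0.8827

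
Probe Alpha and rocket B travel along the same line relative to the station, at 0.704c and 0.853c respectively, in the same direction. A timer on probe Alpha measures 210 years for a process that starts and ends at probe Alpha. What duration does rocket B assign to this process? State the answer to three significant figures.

226 years

Transform probe Alpha's velocity into rocket B's frame: (0.704 − 0.853)/(1 − 0.704·0.853) = −0.149/0.399488, so the relative speed is 0.37298c.
At |u| = 0.37298c, γ = (1 − 0.139114)^(−1/2) = 1.0778.
Probe Alpha's interval is proper; time dilation gives Δt_B = γΔτ = 1.0778 × 210 years = 226 years.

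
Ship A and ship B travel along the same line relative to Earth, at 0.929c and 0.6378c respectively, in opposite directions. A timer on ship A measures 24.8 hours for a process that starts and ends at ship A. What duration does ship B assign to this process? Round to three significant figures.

The velocity of ship A relative to ship B is (0.929 + 0.6378)c / (1 + 0.929×0.6378) = 0.98385c; relative speed 0.98385c.
At |u| = 0.98385c, γ = (1 − 0.967961)^(−1/2) = 5.5868.
Ship A's interval is proper; time dilation gives Δt_B = γΔτ = 5.5868 × 24.8 hours = 139 hours.

139 hours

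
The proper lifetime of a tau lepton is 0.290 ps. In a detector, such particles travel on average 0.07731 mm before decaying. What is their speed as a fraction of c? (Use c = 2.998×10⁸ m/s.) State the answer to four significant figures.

Lab distance = (lab lifetime)·v = γτ·βc, so βγ = d/(cτ) = 7.731×10^-5/(2.998×10⁸ × 2.900×10^-13) = 0.88921.
With βγ = 0.88921: γ² = 1 + (βγ)² = 1.790694, and β = (βγ)/γ = 0.88921/1.33817 = 0.6645.

0.6645c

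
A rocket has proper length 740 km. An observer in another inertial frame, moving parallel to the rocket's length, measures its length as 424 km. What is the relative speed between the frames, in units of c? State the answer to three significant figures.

Length contraction gives γ = L₀/L = 740/424 = 1.7453.
β = √(1 − 1/γ²) = √0.671708 = 0.820.

0.820c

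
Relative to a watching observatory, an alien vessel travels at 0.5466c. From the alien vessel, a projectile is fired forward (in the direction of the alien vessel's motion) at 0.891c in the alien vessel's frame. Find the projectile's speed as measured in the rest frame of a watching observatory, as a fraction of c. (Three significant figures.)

0.967c

In units of c, u = (u' + v)/(1 + u'v) with u' = 0.891 and v = 0.5466.
Numerator: 0.891 + 0.5466 = 1.4376. Denominator: 1 + (0.891)(0.5466) = 1.4870206.
u = 1.4376/1.4870206 = 0.96677, so the speed is 0.967c.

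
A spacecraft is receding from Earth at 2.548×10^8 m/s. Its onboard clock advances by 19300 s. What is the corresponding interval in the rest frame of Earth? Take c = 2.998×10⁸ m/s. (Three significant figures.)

β = v/c = (2.548×10^8 m/s)/(2.998×10⁸ m/s) = 0.8499.
γ = 1/√(1 − β²) = 1/√(1 − 0.72233001) = 1/√0.27766999 = 1/0.526944 = 1.8977.
The onboard clock measures proper time, so the interval in the rest frame of Earth is dilated: Δt = γ·Δτ = 1.8977 × 19300 s = 36600 s.

36600 s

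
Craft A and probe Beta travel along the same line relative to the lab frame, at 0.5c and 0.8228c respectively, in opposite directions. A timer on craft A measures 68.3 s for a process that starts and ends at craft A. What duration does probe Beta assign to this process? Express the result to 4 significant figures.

195.9 s

Transform craft A's velocity into probe Beta's frame: (0.5 + 0.8228)/(1 + 0.5·0.8228) = 1.3228/1.4114, so the relative speed is 0.93723c.
At |u| = 0.93723c, γ = (1 − 0.8784)^(−1/2) = 2.8677.
Craft A's interval is proper; time dilation gives Δt_B = γΔτ = 2.8677 × 68.3 s = 195.9 s.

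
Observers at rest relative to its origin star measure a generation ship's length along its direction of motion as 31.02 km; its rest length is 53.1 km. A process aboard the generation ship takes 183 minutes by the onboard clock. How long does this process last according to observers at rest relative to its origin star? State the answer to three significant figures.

γ = L₀/L = 53.1/31.02 = 1.7118.
Δt = γΔτ = 1.7118 × 183 = 313 minutes.

313 minutes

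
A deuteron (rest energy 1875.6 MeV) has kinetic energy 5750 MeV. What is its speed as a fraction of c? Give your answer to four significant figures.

K = (γ−1)mc², so γ = 1 + 5750/1875.6 = 4.0657.
Then v/c = √(1 − γ⁻²) = √(1 − 0.0604964) = √0.9395036 = 0.9693.

0.9693c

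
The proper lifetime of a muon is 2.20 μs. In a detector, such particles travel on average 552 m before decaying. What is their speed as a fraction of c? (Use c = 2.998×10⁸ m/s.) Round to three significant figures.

d = βγcτ ⇒ βγ = d/(cτ) = 552.0 m / (659.56 m) = 0.83692.
β = (βγ)/√(1+(βγ)²) = 0.83692/√1.700435 = 0.642.

0.642c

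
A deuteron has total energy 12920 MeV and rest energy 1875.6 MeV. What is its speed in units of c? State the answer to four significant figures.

Total energy E = γmc² gives γ = 12920/1875.6 = 6.8885.
Hence β = √(1 − 1/γ²) = √(1 − 0.0210742) = √0.9789258 = 0.9894.

0.9894c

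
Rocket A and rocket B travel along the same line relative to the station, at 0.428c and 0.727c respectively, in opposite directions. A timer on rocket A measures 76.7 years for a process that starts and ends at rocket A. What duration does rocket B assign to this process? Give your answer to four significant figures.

The velocity of rocket A relative to rocket B is (0.428 + 0.727)c / (1 + 0.428×0.727) = 0.8809c; relative speed 0.8809c.
At |u| = 0.8809c, γ = (1 − 0.775985)^(−1/2) = 2.1128.
The clock on rocket A records proper time, so rocket B measures Δt = γΔτ = 2.1128 × 76.7 = 162.1 years.

162.1 years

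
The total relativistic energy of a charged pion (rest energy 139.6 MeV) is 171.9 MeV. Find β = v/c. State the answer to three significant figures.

γ = E/(mc²) = 171.9/139.6 = 1.2314.
β = √(1 − 1/γ²) = √(1 − 0.65948) = √0.34052 = 0.584.

0.584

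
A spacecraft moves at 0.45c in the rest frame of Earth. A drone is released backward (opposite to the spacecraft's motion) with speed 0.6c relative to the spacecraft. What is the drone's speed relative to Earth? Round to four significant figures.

In units of c, u = (u' + v)/(1 + u'v) with u' = −0.6 and v = 0.45.
Numerator: −0.6 + 0.45 = −0.15. Denominator: 1 + (−0.6)(0.45) = 0.73.
u = −0.15/0.73 = −0.20548, so the speed is 0.2055c.

0.2055c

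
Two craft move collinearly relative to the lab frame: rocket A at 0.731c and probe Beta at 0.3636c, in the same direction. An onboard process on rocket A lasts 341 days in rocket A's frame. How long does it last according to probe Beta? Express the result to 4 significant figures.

393.9 days

Speed of rocket A in probe Beta's frame: u = (v_A − v_B)/(1 − v_A v_B/c²) = (0.731 − 0.3636)/(1 − 0.731×0.3636) = 0.3674/0.7342084 = 0.5004; |u| = 0.5004c.
At |u| = 0.5004c, γ = (1 − 0.2504)^(−1/2) = 1.155.
The clock on rocket A records proper time, so probe Beta measures Δt = γΔτ = 1.155 × 341 = 393.9 days.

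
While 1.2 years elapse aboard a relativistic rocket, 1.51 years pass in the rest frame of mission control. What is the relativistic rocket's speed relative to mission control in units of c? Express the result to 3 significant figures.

0.607c

γ = Δt/Δτ = 1.51/1.2 = 1.2583.
β = √(1 − 1/γ²) = √(1 − 0.631585) = √0.368415 = 0.607.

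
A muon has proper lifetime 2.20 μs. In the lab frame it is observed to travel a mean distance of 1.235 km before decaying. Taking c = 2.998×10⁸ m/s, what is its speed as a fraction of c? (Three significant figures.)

0.882c

Lab distance = (lab lifetime)·v = γτ·βc, so βγ = d/(cτ) = 1235/(2.998×10⁸ × 2.200×10^-6) = 1.8725.
With βγ = 1.8725: γ² = 1 + (βγ)² = 4.50626, and β = (βγ)/γ = 1.8725/2.1228 = 0.882.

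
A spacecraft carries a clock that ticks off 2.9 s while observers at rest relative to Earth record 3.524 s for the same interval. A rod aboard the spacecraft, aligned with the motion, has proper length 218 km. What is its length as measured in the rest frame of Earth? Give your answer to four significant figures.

From Δt = γΔτ: γ = 3.524/2.9 = 1.21517.
The rod contracts by the same γ: 218 km / 1.21517 = 179.4 km.

179.4 km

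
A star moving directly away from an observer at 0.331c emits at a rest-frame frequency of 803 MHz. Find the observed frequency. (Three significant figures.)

Relativistic Doppler (source moving away): f_obs = f_src · √((1−β)/(1+β)).
With β = 0.331: factor = √(0.669/1.331) = 0.70896.
f_obs = 803 × 0.70896 = 569 MHz.

569 MHz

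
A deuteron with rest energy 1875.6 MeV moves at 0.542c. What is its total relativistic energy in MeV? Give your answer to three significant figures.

2230 MeV

With β = 0.542, γ = 1/√(1 − 0.542²) = 1/√0.706236 = 1.1899.
Total energy: E = γmc² = 1.1899 × 1875.6 MeV = 2230 MeV.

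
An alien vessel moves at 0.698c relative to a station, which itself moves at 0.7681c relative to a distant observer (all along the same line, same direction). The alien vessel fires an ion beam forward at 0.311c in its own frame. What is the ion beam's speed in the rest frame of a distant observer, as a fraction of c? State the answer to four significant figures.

0.9758c

Compose velocities in two stages. Stage 1 (into S'): u₁ = (0.311+0.698)/(1+0.311×0.698) = 0.82903.
Stage 2 (into S): u = (0.82903+0.7681)/(1+0.82903×0.7681) = 0.97578, so the speed is 0.9758c.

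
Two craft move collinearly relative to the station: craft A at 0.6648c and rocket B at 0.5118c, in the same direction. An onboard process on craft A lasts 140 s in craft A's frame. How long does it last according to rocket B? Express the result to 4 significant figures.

143.9 s

Transform craft A's velocity into rocket B's frame: (0.6648 − 0.5118)/(1 − 0.6648·0.5118) = 0.153/0.65975536, so the relative speed is 0.2319c.
γ for this relative speed: γ = 1/√(1 − 0.0537776) = 1.028.
Craft A's interval is proper; time dilation gives Δt_B = γΔτ = 1.028 × 140 s = 143.9 s.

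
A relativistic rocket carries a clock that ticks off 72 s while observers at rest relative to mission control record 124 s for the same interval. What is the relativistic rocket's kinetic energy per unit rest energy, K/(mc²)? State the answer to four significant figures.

0.7222

γ = Δt/Δτ = 124/72 = 1.72222.
K/(mc²) = γ − 1 = 1.72222 − 1 = 0.7222.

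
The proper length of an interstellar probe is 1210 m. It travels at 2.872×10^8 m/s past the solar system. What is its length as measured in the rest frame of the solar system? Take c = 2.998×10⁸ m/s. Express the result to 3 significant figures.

β = v/c = (2.872×10^8 m/s)/(2.998×10⁸ m/s) = 0.957972.
β² = 0.9177104, so γ = 1/√0.08228965 = 3.486.
Along the direction of motion the measured length is L₀/γ = 1210/3.486 = 347 m.

347 m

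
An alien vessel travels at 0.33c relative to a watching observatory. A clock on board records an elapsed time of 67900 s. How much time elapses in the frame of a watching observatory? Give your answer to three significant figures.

71900 s

β² = 0.1089, so γ = 1/√0.8911 = 1.0593.
Time dilation: Δt = γ·Δτ = 1.0593 × 67900 = 71900 s.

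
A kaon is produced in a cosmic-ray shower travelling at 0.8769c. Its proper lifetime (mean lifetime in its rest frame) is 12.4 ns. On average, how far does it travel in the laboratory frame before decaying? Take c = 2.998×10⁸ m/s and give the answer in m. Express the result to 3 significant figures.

With β = 0.8769, γ = 1/√(1 − 0.8769²) = 1/√0.23104639 = 2.0804.
Lab-frame lifetime: Δt = γτ = 2.0804 × 12.4 ns = 25.797 ns.
Distance: d = vΔt = 0.8769 × 2.998×10⁸ m/s × 2.5797×10^-8 s = 6.78 m.

6.78 m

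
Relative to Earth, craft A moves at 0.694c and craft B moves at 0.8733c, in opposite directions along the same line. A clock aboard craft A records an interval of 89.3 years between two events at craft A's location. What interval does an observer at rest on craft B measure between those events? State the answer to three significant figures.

409 years

The velocity of craft A relative to craft B is (0.694 + 0.8733)c / (1 + 0.694×0.8733) = 0.97586c; relative speed 0.97586c.
At |u| = 0.97586c, γ = (1 − 0.952303)^(−1/2) = 4.5788.
Craft A's interval is proper; time dilation gives Δt_B = γΔτ = 4.5788 × 89.3 years = 409 years.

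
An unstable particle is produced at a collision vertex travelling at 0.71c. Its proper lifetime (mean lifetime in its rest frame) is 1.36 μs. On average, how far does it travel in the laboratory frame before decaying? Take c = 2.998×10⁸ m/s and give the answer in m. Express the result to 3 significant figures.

411 m

With β = 0.71, γ = 1/√(1 − 0.71²) = 1/√0.4959 = 1.42.
Lab-frame lifetime: Δt = γτ = 1.42 × 1.36 μs = 1.9312 μs.
Distance: d = vΔt = 0.71 × 2.998×10⁸ m/s × 1.9312×10^-6 s = 411 m.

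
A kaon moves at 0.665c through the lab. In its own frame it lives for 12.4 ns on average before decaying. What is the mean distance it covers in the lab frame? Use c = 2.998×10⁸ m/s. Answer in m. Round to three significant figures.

γ = 1/√(1 − β²) = 1/√(1 − 0.442225) = 1/√0.557775 = 1/0.746843 = 1.339.
Lab-frame lifetime: Δt = γτ = 1.339 × 12.4 ns = 16.604 ns.
Distance: d = vΔt = 0.665 × 2.998×10⁸ m/s × 1.6604×10^-8 s = 3.31 m.

3.31 m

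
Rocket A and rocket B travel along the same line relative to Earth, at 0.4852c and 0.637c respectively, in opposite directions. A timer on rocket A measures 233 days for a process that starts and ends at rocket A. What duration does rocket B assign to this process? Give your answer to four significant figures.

452.5 days

The velocity of rocket A relative to rocket B is (0.4852 + 0.637)c / (1 + 0.4852×0.637) = 0.85725c; relative speed 0.85725c.
At |u| = 0.85725c, γ = (1 − 0.734878)^(−1/2) = 1.9421.
Rocket A's interval is proper; time dilation gives Δt_B = γΔτ = 1.9421 × 233 days = 452.5 days.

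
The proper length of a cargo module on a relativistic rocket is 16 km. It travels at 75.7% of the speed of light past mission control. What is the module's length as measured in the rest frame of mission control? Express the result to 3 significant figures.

10.5 km

β² = 0.573049, so γ = 1/√0.426951 = 1.5304.
Length contraction: L = L₀/γ = 16/1.5304 = 10.5 km.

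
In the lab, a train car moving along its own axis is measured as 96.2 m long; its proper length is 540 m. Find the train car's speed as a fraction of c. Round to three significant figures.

0.984c

Length contraction gives γ = L₀/L = 540/96.2 = 5.6133.
β = √(1 − 1/γ²) = √0.968263 = 0.984.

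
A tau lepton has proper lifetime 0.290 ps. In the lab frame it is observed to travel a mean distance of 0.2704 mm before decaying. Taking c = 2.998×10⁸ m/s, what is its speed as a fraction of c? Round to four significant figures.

Let x = d/(cτ) = 2.704×10^-4 m / (2.998×10⁸ m/s × 2.900×10^-13 s) = 3.1101. Since d = βγcτ, x = βγ = β/√(1−β²).
Solving: β² = x²/(1+x²) = 9.67272/10.67272 = 0.906303, so β = 0.9520.

0.9520c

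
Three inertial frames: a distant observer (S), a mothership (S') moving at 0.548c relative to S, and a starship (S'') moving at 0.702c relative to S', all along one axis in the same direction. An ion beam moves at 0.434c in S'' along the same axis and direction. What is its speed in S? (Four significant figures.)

Apply u = (u'+v)/(1+u'v) twice. Ion beam in the mothership frame: (0.434+0.702)/(1+0.434·0.702) = 1.136/1.304668 = 0.87072c.
That velocity, transformed to the rest frame of a distant observer: (0.87072+0.548)/(1+0.87072·0.548) = 1.41872/1.47715456 = 0.96044c.

0.9604c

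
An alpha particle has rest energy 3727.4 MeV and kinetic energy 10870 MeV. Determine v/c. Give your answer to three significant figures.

0.967

K = (γ−1)mc², so γ = 1 + 10870/3727.4 = 3.9162.
Then v/c = √(1 − γ⁻²) = √(1 − 0.0652034) = √0.9347966 = 0.967.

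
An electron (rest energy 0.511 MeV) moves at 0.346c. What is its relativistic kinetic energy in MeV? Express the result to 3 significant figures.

β² = 0.119716, so γ = 1/√0.880284 = 1.065832.
Kinetic energy: K = (γ − 1)mc² = (1.065832 − 1) × 0.511 MeV = 0.065832 × 0.511 = 0.0336 MeV.

0.0336 MeV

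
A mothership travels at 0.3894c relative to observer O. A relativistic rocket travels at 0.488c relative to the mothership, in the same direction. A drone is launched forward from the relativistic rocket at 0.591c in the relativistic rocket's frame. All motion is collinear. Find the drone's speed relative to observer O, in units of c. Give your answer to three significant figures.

Apply u = (u'+v)/(1+u'v) twice. Drone in the mothership frame: (0.591+0.488)/(1+0.591·0.488) = 1.079/1.288408 = 0.83747c.
That velocity, transformed to the rest frame of observer O: (0.83747+0.3894)/(1+0.83747·0.3894) = 1.22687/1.326110818 = 0.92516c.

0.925c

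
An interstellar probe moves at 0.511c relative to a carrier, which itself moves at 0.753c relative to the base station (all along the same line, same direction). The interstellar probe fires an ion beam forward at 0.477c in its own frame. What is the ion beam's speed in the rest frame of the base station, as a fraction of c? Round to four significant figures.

First combine the ion beam and interstellar probe (S''→S'): u₁ = (0.477 + 0.511)/(1 + 0.477×0.511) = 0.988/1.243747 = 0.79437.
Then combine with the carrier (S'→S): u = (0.79437 + 0.753)/(1 + 0.79437×0.753) = 1.54737/1.59816061 = 0.96822.

0.9682c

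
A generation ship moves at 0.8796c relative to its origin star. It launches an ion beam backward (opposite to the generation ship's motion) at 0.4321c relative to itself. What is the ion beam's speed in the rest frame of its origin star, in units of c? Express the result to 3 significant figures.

0.722c

In units of c, u = (u' + v)/(1 + u'v) with u' = −0.4321 and v = 0.8796.
Numerator: −0.4321 + 0.8796 = 0.4475. Denominator: 1 + (−0.4321)(0.8796) = 0.61992484.
u = 0.4475/0.61992484 = 0.72186, so the speed is 0.722c.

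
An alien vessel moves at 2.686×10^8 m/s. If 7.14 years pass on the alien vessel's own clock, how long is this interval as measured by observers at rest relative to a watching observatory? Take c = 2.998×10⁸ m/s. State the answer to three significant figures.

16.1 years

β = v/c = (2.686×10^8 m/s)/(2.998×10⁸ m/s) = 0.895931.
With β = 0.895931, γ = 1/√(1 − 0.895931²) = 1/√0.1973076 = 2.2513.
Time dilation: Δt = γ·Δτ = 2.2513 × 7.14 = 16.1 years.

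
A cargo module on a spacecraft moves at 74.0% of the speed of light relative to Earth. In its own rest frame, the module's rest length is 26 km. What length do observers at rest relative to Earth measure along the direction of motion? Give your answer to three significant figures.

Lorentz factor: γ = (1 − 0.5476)^(−1/2) = 1.4868.
Along the direction of motion the measured length is L₀/γ = 26/1.4868 = 17.5 km.

17.5 km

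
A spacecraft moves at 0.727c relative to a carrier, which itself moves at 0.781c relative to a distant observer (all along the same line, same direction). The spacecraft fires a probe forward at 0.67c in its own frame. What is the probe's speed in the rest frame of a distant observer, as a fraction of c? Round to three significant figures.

Apply u = (u'+v)/(1+u'v) twice. Probe in the carrier frame: (0.67+0.727)/(1+0.67·0.727) = 1.397/1.48709 = 0.93942c.
That velocity, transformed to the rest frame of a distant observer: (0.93942+0.781)/(1+0.93942·0.781) = 1.72042/1.73368702 = 0.99235c.

0.992c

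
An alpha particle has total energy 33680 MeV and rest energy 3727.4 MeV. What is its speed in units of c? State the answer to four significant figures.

γ = E/(mc²) = 33680/3727.4 = 9.0358.
β = √(1 − 1/γ²) = √(1 − 0.012248) = √0.987752 = 0.9939.

0.9939c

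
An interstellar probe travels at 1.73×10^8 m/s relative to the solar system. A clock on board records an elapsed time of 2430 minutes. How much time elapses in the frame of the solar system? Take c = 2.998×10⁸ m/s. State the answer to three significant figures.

2980 minutes

β = v/c = (1.73×10^8 m/s)/(2.998×10⁸ m/s) = 0.577051.
γ = 1/√(1 − β²) = 1/√(1 − 0.3329879) = 1/√0.6670121 = 1/0.816708 = 1.2244.
Time dilation: Δt = γ·Δτ = 1.2244 × 2430 = 2980 minutes.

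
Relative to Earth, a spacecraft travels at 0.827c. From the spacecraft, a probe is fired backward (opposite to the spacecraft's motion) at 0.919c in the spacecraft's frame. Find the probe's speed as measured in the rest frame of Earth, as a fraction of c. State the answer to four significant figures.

0.3834c

Relativistic velocity addition: u = (u' + v)/(1 + u'v/c²), with u' = −0.919c and v = 0.827c.
Numerator: −0.919 + 0.827 = −0.092. Denominator: 1 + (−0.919)(0.827) = 0.239987.
u = −0.092/0.239987 = −0.38335, so the speed is 0.3834c.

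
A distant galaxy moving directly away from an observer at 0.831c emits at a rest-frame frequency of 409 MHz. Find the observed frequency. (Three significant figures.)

Relativistic Doppler (source moving away): f_obs = f_src · √((1−β)/(1+β)).
With β = 0.831: factor = √(0.169/1.831) = 0.30381.
f_obs = 409 × 0.30381 = 124 MHz.

124 MHz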